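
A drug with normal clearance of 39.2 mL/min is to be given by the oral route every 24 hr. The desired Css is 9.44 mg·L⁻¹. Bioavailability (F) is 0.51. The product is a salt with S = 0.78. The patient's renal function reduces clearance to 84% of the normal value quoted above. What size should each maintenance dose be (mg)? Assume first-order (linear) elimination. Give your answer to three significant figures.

CL = 39.2 mL/min × 60/1000 = 2.352 L/h
Patient clearance = 0.84 × 2.352 = 1.976 L/h
At steady state, dose per interval replaces the amount cleared in that interval: F·S·D/τ = CL·Css.
D = CL × Css × τ / F / S = 1.976 × 9.44 × 24 / 0.51 / 0.78 = 1125 mg

1130 mg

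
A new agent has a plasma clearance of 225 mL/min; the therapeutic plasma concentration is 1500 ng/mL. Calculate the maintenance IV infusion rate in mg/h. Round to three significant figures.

20.3 mg/h

CL = 225 mL/min × 60/1000 = 13.50 L/h
C = 1500 ng/mL = 1.500 mg/L
R₀ = 13.50 × 1.5 = 20.25 mg/h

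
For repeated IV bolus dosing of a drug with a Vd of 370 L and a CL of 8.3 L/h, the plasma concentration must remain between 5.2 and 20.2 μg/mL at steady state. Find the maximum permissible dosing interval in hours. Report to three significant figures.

k = CL / Vd = 8.300 / 370.0 = 0.02243 h⁻¹
Between IV bolus doses, concentration decays as C = C₀·e^(−kτ), so C_peak/C_trough = e^(kτ).
τ_max = ln(C_peak/C_trough) / k = ln(20.2/5.2) / 0.02243 = 1.357 / 0.02243 = 60.50 h

60.5 h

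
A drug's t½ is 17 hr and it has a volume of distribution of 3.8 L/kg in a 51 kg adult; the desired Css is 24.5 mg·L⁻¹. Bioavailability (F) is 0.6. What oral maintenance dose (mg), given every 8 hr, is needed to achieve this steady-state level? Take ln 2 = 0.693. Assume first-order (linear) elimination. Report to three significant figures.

Vd = 3.8 L/kg × 51 kg = 193.8 L
CL = ln 2 · Vd / t½ = 0.693 × 193.8 / 17 = 7.900 L/h
D = CL × Css × τ / F = 7.900 × 24.5 × 8 / 0.6 = 2581 mg

2580 mg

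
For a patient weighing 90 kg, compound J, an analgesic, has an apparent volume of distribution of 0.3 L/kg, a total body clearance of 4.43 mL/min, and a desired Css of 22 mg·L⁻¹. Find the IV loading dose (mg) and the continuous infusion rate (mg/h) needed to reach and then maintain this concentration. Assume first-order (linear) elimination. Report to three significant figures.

(a) 594 mg; (b) 5.85 mg/h

Vd(total) = 90 kg × 0.3 L/kg = 27.00 L
LD = Vd · C_target = 27.00 × 22 = 594.0 mg
CL = 4.43 mL/min × 60/1000 = 0.2658 L/h
Maintenance: replace elimination → rate = CL × Css = 0.2658 × 22 = 5.848 mg/h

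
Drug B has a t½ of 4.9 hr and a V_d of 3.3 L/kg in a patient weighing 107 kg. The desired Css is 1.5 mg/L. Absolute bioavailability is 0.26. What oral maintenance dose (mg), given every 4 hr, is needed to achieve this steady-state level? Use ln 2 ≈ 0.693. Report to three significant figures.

1150 mg

Vd = 3.3 L/kg × 107 kg = 353.1 L
CL = ln 2 · Vd / t½ = 0.693 × 353.1 / 4.9 = 49.94 L/h
D = CL × Css × τ / F = 49.94 × 1.5 × 4 / 0.26 = 1152 mg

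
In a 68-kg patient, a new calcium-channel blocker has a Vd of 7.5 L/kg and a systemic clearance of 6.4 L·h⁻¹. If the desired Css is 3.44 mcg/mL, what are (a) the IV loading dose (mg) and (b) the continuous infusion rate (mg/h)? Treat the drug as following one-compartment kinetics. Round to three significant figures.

(a) 1750 mg; (b) 22.0 mg/h

Vd(total) = 68 kg × 7.5 L/kg = 510.0 L
LD = Vd · C_target = 510.0 × 3.44 = 1754 mg
Infusion rate = 6.400 L/h × 3.44 mg/L = 22.02 mg/h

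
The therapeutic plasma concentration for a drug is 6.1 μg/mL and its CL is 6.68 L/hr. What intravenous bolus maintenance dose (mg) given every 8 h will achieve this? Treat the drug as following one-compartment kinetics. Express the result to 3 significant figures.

326 mg

D = CL × Css × τ = 6.680 × 6.1 × 8 = 326.0 mg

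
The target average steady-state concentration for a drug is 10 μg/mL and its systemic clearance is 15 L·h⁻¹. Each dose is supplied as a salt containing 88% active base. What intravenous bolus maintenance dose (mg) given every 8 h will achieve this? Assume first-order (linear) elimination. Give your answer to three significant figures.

D = CL × Css × τ / S = 15.00 × 10 × 8 / 0.88 = 1364 mg

1360 mg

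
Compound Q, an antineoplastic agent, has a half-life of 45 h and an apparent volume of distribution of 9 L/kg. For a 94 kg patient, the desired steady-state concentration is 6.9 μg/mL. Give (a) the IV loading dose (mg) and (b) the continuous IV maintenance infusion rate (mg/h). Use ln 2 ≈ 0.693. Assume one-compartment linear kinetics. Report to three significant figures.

(a) 5840 mg; (b) 89.9 mg/h

Total Vd = 9 × 94 = 846.0 L
LD = Vd × C = 846.0 × 6.9 = 5837 mg
CL = 0.693 × Vd / t½ = 0.693 × 846.0 / 45 = 13.03 L/h
Infusion rate = CL × Css = 13.03 × 6.9 = 89.91 mg/h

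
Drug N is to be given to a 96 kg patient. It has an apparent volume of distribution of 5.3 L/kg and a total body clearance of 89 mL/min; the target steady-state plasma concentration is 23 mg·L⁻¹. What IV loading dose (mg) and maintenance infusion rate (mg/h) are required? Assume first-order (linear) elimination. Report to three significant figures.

(a) 11700 mg; (b) 123 mg/h

Vd(total) = 96 kg × 5.3 L/kg = 508.8 L
Loading dose = Vd × C = 508.8 × 23 = 11700 mg
CL = 89 mL/min × 60/1000 = 5.340 L/h
Infusion rate = 5.340 L/h × 23 mg/L = 122.8 mg/h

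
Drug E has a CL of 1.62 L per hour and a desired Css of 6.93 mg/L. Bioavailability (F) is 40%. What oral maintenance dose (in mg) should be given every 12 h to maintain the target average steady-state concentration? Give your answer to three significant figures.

D = CL × Css × τ / F = 1.620 × 6.93 × 12 / 0.4 = 336.8 mg

337 mg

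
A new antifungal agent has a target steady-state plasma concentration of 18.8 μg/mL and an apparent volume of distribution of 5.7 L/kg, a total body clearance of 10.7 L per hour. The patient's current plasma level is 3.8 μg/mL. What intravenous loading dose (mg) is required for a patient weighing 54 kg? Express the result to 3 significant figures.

4620 mg

Vd = 5.7 L/kg × 54 kg = 307.8 L
LD is governed by Vd — clearance does not enter the loading-dose calculation.
Concentration deficit ΔC = 18.8 − 3.8 = 15.00 mg/L
LD = Vd × ΔC = 307.8 × 15.00 = 4617 mg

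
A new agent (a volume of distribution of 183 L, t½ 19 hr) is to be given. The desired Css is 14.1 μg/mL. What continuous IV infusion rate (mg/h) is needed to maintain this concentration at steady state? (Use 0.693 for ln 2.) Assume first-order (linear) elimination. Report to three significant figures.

CL = ln 2 · Vd / t½ = 0.693 × 183.0 / 19 = 6.675 L/h
Infusion rate = CL × Css = 6.675 × 14.1 = 94.12 mg/h

94.1 mg/h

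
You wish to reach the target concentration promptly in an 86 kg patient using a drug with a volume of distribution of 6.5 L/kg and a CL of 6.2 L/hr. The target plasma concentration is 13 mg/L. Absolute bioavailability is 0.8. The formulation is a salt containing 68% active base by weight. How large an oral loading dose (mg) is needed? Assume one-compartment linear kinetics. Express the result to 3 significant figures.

13400 mg

Vd(total) = 86 kg × 6.5 L/kg = 559.0 L
The loading dose fills Vd to the target concentration; clearance is irrelevant here.
LD = Vd × C / F / S = 559.0 × 13.00 / 0.8 / 0.68 = 13360 mg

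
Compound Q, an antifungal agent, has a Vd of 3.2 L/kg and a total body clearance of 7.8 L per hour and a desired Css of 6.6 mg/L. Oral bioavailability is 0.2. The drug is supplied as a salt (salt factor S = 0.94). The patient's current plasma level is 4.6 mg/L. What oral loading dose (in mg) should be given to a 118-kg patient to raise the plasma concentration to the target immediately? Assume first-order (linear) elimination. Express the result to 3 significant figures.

Vd(total) = 118 kg × 3.2 L/kg = 377.6 L
The loading dose fills Vd to the target concentration; clearance is irrelevant here.
Concentration deficit ΔC = 6.6 − 4.6 = 2.000 mg/L
LD = Vd × ΔC / F / S = 377.6 × 2.000 / 0.2 / 0.94 = 4017 mg

4020 mg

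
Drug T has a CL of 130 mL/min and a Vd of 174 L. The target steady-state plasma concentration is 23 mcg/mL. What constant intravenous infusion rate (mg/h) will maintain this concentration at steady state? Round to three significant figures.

179 mg/h

Convert clearance: 130 mL/min × 60 min/h ÷ 1000 mL/L = 7.800 L/h
Infusion rate = CL · Css = 7.800 L/h × 23 mg/L = 179.4 mg/h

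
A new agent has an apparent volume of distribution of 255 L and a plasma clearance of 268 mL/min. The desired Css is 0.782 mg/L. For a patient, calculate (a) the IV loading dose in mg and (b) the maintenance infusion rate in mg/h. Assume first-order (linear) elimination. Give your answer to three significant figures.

Loading dose = Vd × C = 255.0 × 0.782 = 199.4 mg
CL = 268 mL/min = 268 × 0.06 = 16.08 L/h
Maintenance infusion rate = CL × Css = 16.08 × 0.782 = 12.57 mg/h

(a) 199 mg; (b) 12.6 mg/h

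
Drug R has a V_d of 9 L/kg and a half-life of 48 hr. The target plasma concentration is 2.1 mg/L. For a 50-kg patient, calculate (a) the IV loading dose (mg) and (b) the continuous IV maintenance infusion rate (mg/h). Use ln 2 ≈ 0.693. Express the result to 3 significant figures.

(a) 945 mg; (b) 13.6 mg/h

Vd(total) = 50 kg × 9 L/kg = 450.0 L
LD = Vd × C = 450.0 × 2.1 = 945.0 mg
CL = 0.693 × Vd / t½ = 0.693 × 450.0 / 48 = 6.497 L/h
Infusion rate = CL × Css = 6.497 × 2.1 = 13.64 mg/h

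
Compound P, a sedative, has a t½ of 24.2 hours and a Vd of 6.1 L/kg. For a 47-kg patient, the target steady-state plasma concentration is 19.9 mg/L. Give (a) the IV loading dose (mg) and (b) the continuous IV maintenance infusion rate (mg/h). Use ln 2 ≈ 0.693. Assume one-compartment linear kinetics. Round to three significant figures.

Vd = 6.1 L/kg × 47 kg = 286.7 L
LD = Vd × C = 286.7 × 19.9 = 5705 mg
CL = 0.693 × Vd / t½ = 0.693 × 286.7 / 24.2 = 8.210 L/h
Infusion rate = CL × Css = 8.210 × 19.9 = 163.4 mg/h

(a) 5710 mg; (b) 163 mg/h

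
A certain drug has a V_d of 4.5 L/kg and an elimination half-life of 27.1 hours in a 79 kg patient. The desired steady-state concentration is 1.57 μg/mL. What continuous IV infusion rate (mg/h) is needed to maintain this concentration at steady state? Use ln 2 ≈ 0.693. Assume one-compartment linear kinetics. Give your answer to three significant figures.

Vd(total) = 79 kg × 4.5 L/kg = 355.5 L
k = 0.693/27.1 = 0.02557 h⁻¹, so CL = k·Vd = 0.02557 × 355.5 = 9.090 L/h
Infusion rate = CL × Css = 9.090 × 1.57 = 14.27 mg/h

14.3 mg/h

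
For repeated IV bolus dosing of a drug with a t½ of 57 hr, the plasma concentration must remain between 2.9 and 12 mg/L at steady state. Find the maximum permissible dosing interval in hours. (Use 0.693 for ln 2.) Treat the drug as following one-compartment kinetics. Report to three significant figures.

117 h

k = 0.693 / t½ = 0.693 / 57 = 0.01216 h⁻¹
Between IV bolus doses, concentration decays as C = C₀·e^(−kτ), so C_peak/C_trough = e^(kτ).
τ_max = ln(C_peak/C_trough) / k = ln(12/2.9) / 0.01216 = 1.420 / 0.01216 = 116.8 h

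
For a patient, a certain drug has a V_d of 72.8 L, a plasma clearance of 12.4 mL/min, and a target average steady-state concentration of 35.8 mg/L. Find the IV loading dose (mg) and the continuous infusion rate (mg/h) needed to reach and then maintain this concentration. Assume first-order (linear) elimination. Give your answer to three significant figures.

LD = Vd · C_target = 72.80 × 35.8 = 2606 mg
CL = 12.4 mL/min = 12.4 × 0.06 = 0.7440 L/h
Maintenance infusion rate = CL × Css = 0.7440 × 35.8 = 26.64 mg/h

(a) 2610 mg; (b) 26.6 mg/h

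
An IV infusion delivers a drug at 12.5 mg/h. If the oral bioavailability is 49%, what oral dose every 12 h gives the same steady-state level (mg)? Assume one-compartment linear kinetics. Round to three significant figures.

306 mg

To maintain the same Css, the systemic dosing rate must be unchanged: F·D/τ = infusion rate.
D = rate × τ / F = 12.5 × 12 / 0.49 = 306.1 mg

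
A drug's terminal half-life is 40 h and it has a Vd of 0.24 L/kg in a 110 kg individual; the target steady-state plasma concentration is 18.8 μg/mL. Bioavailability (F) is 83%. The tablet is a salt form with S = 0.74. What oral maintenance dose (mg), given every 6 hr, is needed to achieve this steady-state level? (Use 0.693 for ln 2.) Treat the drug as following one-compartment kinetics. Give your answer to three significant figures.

84.0 mg

Vd = 0.24 L/kg × 110 kg = 26.40 L
CL = 0.693 × Vd / t½ = 0.693 × 26.40 / 40 = 0.4574 L/h
D = CL × Css × τ / F / S = 0.4574 × 18.8 × 6 / 0.83 / 0.74 = 84.00 mg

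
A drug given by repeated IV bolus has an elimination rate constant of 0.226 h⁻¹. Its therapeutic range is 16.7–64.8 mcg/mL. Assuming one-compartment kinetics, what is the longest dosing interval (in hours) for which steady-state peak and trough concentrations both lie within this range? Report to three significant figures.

Between IV bolus doses, concentration decays as C = C₀·e^(−kτ), so C_peak/C_trough = e^(kτ).
τ_max = ln(C_peak/C_trough) / k = ln(64.8/16.7) / 0.2260 = 1.356 / 0.2260 = 6.000 h

6.00 h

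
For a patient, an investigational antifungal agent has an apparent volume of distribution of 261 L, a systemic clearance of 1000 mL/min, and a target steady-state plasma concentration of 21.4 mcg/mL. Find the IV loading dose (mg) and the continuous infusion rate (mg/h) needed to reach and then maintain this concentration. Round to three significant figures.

(a) 5590 mg; (b) 1280 mg/h

Loading: fill Vd to C_target → 261.0 L × 21.4 mg/L = 5585 mg
Convert clearance: 1000 mL/min × 60 min/h ÷ 1000 mL/L = 60.00 L/h
Infusion rate = 60.00 L/h × 21.4 mg/L = 1284 mg/h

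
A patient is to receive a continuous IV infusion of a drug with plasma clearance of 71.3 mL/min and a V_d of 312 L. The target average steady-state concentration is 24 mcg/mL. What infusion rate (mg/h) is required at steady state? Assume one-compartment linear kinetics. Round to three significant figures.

103 mg/h

CL = 71.3 mL/min × 60/1000 = 4.278 L/h
Vd does not affect the maintenance rate; only clearance governs steady-state input.
R₀ = 4.278 × 24 = 102.7 mg/h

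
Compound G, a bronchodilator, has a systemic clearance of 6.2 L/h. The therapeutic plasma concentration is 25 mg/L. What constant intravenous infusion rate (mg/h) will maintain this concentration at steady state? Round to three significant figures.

Infusion rate = CL · Css = 6.200 L/h × 25 mg/L = 155.0 mg/h

155 mg/h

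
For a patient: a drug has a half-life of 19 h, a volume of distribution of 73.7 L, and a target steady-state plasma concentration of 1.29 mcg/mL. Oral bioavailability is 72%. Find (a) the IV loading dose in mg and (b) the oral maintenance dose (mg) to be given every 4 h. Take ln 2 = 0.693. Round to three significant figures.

LD = Vd × C = 73.70 × 1.29 = 95.07 mg
CL = 0.693 × Vd / t½ = 0.693 × 73.70 / 19 = 2.688 L/h
D = CL × Css × τ / F = 2.688 × 1.29 × 4 / 0.72 = 19.26 mg

(a) 95.1 mg; (b) 19.3 mg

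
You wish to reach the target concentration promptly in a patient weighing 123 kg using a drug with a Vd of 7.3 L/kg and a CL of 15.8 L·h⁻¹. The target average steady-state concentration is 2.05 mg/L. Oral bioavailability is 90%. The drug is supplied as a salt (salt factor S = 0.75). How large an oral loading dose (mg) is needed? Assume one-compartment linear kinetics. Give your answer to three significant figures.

2730 mg

Vd(total) = 123 kg × 7.3 L/kg = 897.9 L
The loading dose fills Vd to the target concentration.
LD = Vd × C / F / S = 897.9 × 2.050 / 0.9 / 0.75 = 2727 mg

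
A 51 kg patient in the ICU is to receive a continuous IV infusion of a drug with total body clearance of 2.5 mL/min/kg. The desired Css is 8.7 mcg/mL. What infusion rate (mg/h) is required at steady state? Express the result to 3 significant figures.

CL = 2.5 mL/min/kg × 51 kg = 127.5 mL/min = 127.5 × 60/1000 = 7.650 L/h
Infusion rate = CL · Css = 7.650 L/h × 8.7 mg/L = 66.56 mg/h

66.6 mg/h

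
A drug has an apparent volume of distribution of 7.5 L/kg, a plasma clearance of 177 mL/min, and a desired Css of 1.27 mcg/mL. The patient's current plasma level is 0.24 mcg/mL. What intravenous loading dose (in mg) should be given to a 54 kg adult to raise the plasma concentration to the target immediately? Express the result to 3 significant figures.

417 mg

Total Vd = 7.5 × 54 = 405.0 L
Concentration deficit ΔC = 1.27 − 0.24 = 1.030 mg/L
LD = Vd × ΔC = 405.0 × 1.030 = 417.2 mg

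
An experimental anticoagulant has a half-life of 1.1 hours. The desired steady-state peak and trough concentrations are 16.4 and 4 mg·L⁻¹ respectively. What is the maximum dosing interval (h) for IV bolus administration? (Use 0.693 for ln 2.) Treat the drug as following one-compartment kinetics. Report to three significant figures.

k = 0.693 / t½ = 0.693 / 1.1 = 0.6300 h⁻¹
Between IV bolus doses, concentration decays as C = C₀·e^(−kτ), so C_peak/C_trough = e^(kτ).
τ_max = ln(C_peak/C_trough) / k = ln(16.4/4) / 0.6300 = 1.411 / 0.6300 = 2.240 h

2.24 h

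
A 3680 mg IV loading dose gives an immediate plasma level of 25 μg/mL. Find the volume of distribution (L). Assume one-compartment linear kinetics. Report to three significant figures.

Immediately after an IV bolus, C₀ = Dose / Vd, so Vd = Dose / C₀.
Vd = 3680 / 25 = 147.2 L

147 L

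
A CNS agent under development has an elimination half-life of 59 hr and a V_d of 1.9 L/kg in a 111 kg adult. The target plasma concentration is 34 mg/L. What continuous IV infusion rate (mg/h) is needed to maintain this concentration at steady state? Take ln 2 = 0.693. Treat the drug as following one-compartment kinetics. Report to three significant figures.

Vd(total) = 111 kg × 1.9 L/kg = 210.9 L
CL = ln 2 · Vd / t½ = 0.693 × 210.9 / 59 = 2.477 L/h
Infusion rate = CL × Css = 2.477 × 34 = 84.22 mg/h

84.2 mg/h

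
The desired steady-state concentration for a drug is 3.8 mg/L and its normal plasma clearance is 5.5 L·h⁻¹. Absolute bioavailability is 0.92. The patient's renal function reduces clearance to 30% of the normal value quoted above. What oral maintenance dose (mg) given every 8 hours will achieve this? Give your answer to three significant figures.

54.5 mg

Patient clearance = 0.3 × 5.500 = 1.650 L/h
At steady state, dose per interval replaces the amount cleared in that interval: F·D/τ = CL·Css.
D = CL × Css × τ / F = 1.650 × 3.8 × 8 / 0.92 = 54.52 mg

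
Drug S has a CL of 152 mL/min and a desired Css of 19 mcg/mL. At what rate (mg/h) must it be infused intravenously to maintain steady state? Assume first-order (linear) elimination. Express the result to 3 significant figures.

Convert clearance: 152 mL/min × 60 min/h ÷ 1000 mL/L = 9.120 L/h
Rate = CL × Css = 9.120 × 19 = 173.3 mg/h

173 mg/h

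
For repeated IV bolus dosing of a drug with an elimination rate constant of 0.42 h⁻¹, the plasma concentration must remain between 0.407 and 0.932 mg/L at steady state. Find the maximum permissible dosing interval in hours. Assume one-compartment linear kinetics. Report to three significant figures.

Between IV bolus doses, concentration decays as C = C₀·e^(−kτ), so C_peak/C_trough = e^(kτ).
τ_max = ln(C_peak/C_trough) / k = ln(0.932/0.407) / 0.4200 = 0.8285 / 0.4200 = 1.973 h

1.97 h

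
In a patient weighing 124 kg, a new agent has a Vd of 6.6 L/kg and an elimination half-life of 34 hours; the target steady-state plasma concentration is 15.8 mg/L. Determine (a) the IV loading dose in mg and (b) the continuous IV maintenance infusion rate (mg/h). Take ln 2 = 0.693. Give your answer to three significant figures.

Vd = 6.6 L/kg × 124 kg = 818.4 L
LD = Vd × C = 818.4 × 15.8 = 12930 mg
CL = 0.693 × Vd / t½ = 0.693 × 818.4 / 34 = 16.68 L/h
Infusion rate = CL × Css = 16.68 × 15.8 = 263.5 mg/h

(a) 12900 mg; (b) 264 mg/h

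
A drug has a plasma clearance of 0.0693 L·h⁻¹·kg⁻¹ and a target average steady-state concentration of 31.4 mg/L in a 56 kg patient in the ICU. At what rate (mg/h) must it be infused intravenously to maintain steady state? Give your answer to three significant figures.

CL = 0.0693 L·h⁻¹·kg⁻¹ × 56 kg = 3.881 L/h
Rate = CL × Css = 3.881 × 31.4 = 121.9 mg/h

122 mg/h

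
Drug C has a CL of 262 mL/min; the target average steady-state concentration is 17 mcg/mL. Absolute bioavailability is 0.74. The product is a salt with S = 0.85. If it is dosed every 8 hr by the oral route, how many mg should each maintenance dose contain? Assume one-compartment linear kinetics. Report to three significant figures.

3400 mg

CL = 262 mL/min × 60/1000 = 15.72 L/h
At steady state, dose per interval replaces the amount cleared in that interval: F·S·D/τ = CL·Css.
D = CL × Css × τ / F / S = 15.72 × 17 × 8 / 0.74 / 0.85 = 3399 mg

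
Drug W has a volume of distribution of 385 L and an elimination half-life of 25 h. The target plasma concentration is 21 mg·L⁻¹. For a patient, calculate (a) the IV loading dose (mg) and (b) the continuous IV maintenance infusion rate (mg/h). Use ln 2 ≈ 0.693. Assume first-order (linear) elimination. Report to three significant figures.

LD = Vd × C = 385.0 × 21 = 8085 mg
CL = 0.693 × Vd / t½ = 0.693 × 385.0 / 25 = 10.67 L/h
Infusion rate = CL × Css = 10.67 × 21 = 224.1 mg/h

(a) 8090 mg; (b) 224 mg/h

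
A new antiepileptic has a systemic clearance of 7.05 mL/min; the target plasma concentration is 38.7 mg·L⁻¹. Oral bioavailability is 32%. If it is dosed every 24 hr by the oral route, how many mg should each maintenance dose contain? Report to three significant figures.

1230 mg

Convert clearance: 7.05 mL/min × 60 min/h ÷ 1000 mL/L = 0.4230 L/h
D = CL × Css × τ / F = 0.4230 × 38.7 × 24 / 0.32 = 1228 mg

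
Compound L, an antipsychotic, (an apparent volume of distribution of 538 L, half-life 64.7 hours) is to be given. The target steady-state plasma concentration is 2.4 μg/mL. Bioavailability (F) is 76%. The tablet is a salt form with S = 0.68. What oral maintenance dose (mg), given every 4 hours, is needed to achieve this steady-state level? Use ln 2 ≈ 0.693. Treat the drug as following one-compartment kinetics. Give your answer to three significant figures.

CL = 0.693 × Vd / t½ = 0.693 × 538.0 / 64.7 = 5.763 L/h
D = CL × Css × τ / F / S = 5.763 × 2.4 × 4 / 0.76 / 0.68 = 107.1 mg

107 mg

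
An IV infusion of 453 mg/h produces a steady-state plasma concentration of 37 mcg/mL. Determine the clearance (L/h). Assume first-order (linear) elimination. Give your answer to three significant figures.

12.2 L/h

At steady state, infusion rate = CL × Css, so CL = rate / Css.
CL = 453 / 37 = 12.24 L/h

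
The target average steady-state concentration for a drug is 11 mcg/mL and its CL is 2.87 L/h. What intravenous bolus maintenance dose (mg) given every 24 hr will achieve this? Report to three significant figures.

758 mg

D = CL × Css × τ = 2.870 × 11 × 24 = 757.7 mg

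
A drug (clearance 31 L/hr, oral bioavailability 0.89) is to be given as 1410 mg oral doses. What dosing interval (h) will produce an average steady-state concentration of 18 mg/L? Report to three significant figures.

2.25 h

F·D/τ = CL·Css → τ = F·D / (CL·Css).
τ = 0.89 × 1410 / (31 × 18) = 2.249 h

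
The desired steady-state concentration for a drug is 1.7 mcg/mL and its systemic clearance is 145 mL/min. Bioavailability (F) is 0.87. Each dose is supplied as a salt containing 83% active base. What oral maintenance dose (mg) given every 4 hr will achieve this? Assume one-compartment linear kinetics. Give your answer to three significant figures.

CL = 145 mL/min × 60/1000 = 8.700 L/h
D = CL × Css × τ / F / S = 8.700 × 1.7 × 4 / 0.87 / 0.83 = 81.93 mg

81.9 mg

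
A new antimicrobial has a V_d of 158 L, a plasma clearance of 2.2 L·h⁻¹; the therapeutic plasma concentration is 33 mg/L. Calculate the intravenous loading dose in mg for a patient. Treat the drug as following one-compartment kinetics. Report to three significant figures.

LD = Vd × C = 158.0 × 33.00 = 5214 mg

5210 mg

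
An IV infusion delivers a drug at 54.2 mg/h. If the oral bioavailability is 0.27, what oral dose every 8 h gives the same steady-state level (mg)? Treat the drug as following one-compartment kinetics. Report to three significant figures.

To maintain the same Css, the systemic dosing rate must be unchanged: F·D/τ = infusion rate.
D = rate × τ / F = 54.2 × 8 / 0.27 = 1606 mg

1610 mg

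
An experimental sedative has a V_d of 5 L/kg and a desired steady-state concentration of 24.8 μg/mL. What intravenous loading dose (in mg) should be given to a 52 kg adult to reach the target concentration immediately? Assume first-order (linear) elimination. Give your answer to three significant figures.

Total Vd = 5 × 52 = 260.0 L
LD = Vd × C = 260.0 × 24.80 = 6448 mg

6450 mg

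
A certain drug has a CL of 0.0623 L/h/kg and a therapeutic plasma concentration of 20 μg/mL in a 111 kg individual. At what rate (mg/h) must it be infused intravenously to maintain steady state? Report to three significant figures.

CL = 0.0623 L/h/kg × 111 kg = 6.915 L/h
At steady state, infusion rate equals elimination rate: rate in = CL × Css.
R₀ = 6.915 × 20 = 138.3 mg/h

138 mg/h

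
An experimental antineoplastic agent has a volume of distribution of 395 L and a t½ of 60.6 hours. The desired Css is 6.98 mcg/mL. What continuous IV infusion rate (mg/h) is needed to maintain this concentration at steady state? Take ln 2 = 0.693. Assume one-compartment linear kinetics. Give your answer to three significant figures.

k = 0.693/60.6 = 0.01144 h⁻¹, so CL = k·Vd = 0.01144 × 395.0 = 4.519 L/h
Infusion rate = CL × Css = 4.519 × 6.98 = 31.54 mg/h

31.5 mg/h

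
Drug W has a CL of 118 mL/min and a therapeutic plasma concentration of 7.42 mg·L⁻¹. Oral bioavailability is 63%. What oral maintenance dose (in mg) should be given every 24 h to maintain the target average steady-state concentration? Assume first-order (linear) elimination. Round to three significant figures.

CL = 118 mL/min × 60/1000 = 7.080 L/h
D = CL × Css × τ / F = 7.080 × 7.42 × 24 / 0.63 = 2001 mg

2000 mg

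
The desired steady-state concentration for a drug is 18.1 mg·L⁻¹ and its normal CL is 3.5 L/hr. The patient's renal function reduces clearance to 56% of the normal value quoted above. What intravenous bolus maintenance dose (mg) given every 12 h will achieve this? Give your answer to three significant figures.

426 mg

Patient clearance = 0.56 × 3.500 = 1.960 L/h
D = CL × Css × τ = 1.960 × 18.1 × 12 = 425.7 mg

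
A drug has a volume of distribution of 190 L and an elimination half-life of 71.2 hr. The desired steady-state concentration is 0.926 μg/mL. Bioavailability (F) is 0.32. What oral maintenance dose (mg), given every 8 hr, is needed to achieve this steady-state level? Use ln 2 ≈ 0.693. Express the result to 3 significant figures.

42.8 mg

k = 0.693/71.2 = 0.009733 h⁻¹, so CL = k·Vd = 0.009733 × 190.0 = 1.849 L/h
D = CL × Css × τ / F = 1.849 × 0.926 × 8 / 0.32 = 42.80 mg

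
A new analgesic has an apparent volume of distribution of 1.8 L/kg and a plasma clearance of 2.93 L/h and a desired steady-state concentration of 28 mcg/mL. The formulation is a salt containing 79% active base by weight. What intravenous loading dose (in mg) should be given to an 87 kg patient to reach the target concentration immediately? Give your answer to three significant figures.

5550 mg

Total Vd = 1.8 × 87 = 156.6 L
The loading dose fills Vd to the target concentration.
LD = Vd × C / S = 156.6 × 28.00 / 0.79 = 5550 mg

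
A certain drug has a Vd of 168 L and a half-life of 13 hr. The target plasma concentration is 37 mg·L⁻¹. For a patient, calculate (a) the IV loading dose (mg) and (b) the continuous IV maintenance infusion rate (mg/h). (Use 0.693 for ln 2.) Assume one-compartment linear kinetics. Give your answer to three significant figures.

LD = Vd × C = 168.0 × 37 = 6216 mg
CL = 0.693 × Vd / t½ = 0.693 × 168.0 / 13 = 8.956 L/h
Infusion rate = CL × Css = 8.956 × 37 = 331.4 mg/h

(a) 6220 mg; (b) 331 mg/h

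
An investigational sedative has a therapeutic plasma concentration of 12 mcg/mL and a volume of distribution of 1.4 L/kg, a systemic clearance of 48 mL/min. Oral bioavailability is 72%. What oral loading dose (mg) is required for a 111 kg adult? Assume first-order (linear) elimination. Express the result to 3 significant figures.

2590 mg

Vd = 1.4 L/kg × 111 kg = 155.4 L
LD = Vd × C / F = 155.4 × 12.00 / 0.72 = 2590 mg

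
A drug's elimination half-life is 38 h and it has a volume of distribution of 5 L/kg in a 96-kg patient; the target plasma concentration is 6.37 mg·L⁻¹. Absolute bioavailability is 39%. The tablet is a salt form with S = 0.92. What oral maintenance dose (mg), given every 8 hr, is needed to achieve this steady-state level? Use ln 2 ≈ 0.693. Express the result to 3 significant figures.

Total Vd = 5 × 96 = 480.0 L
CL = ln 2 · Vd / t½ = 0.693 × 480.0 / 38 = 8.754 L/h
D = CL × Css × τ / F / S = 8.754 × 6.37 × 8 / 0.39 / 0.92 = 1243 mg

1240 mg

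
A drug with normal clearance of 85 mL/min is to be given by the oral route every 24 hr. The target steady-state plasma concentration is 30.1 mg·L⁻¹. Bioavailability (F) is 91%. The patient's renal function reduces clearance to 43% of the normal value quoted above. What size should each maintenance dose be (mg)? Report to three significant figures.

Convert clearance: 85 mL/min × 60 min/h ÷ 1000 mL/L = 5.100 L/h
Patient clearance = 0.43 × 5.100 = 2.193 L/h
D = CL × Css × τ / F = 2.193 × 30.1 × 24 / 0.91 = 1741 mg

1740 mg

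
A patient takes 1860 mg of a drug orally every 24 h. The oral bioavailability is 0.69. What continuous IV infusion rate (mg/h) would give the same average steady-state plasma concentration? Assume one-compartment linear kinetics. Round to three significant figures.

Equivalent systemic input: infusion rate = F·D/τ.
Rate = 0.69 × 1860 / 24 = 53.48 mg/h

53.5 mg/h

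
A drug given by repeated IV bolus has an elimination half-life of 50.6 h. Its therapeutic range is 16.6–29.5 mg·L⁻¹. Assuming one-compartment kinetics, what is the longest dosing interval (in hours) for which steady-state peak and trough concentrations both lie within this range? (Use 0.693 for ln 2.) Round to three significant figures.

k = 0.693 / t½ = 0.693 / 50.6 = 0.01370 h⁻¹
Between IV bolus doses, concentration decays as C = C₀·e^(−kτ), so C_peak/C_trough = e^(kτ).
τ_max = ln(C_peak/C_trough) / k = ln(29.5/16.6) / 0.01370 = 0.5750 / 0.01370 = 41.97 h

42.0 h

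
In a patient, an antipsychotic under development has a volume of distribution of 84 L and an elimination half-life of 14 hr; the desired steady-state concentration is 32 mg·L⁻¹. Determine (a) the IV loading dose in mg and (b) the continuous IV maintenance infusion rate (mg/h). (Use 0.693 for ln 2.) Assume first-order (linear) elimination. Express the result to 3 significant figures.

LD = Vd × C = 84.00 × 32 = 2688 mg
CL = 0.693 × Vd / t½ = 0.693 × 84.00 / 14 = 4.158 L/h
Infusion rate = CL × Css = 4.158 × 32 = 133.1 mg/h

(a) 2690 mg; (b) 133 mg/h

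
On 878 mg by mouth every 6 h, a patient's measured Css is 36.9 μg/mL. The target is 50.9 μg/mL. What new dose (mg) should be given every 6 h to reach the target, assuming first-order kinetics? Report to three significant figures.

1210 mg

With linear kinetics, Css is proportional to dose rate (D/τ) at fixed clearance.
D₂ = D₁ × (Css,target / Css,current) = 878 × 50.9/36.9 = 1211 mg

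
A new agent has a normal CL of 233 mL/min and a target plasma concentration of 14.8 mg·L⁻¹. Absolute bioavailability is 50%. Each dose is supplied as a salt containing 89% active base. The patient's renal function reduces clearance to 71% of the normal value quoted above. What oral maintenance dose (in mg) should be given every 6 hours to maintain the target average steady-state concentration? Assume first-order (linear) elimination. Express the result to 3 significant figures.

1980 mg

Convert clearance: 233 mL/min × 60 min/h ÷ 1000 mL/L = 13.98 L/h
Patient clearance = 0.71 × 13.98 = 9.926 L/h
D = CL × Css × τ / F / S = 9.926 × 14.8 × 6 / 0.5 / 0.89 = 1981 mg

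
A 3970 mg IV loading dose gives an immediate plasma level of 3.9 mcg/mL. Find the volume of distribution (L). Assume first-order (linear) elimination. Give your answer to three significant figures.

1020 L

Immediately after an IV bolus, C₀ = Dose / Vd, so Vd = Dose / C₀.
Vd = 3970 / 3.9 = 1018 L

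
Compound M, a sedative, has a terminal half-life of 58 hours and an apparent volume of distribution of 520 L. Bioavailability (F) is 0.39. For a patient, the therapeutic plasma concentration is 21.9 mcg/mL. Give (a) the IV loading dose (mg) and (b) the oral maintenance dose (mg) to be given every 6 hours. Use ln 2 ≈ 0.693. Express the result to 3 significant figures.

LD = Vd × C = 520.0 × 21.9 = 11390 mg
CL = 0.693 × Vd / t½ = 0.693 × 520.0 / 58 = 6.213 L/h
D = CL × Css × τ / F = 6.213 × 21.9 × 6 / 0.39 = 2093 mg

(a) 11400 mg; (b) 2090 mg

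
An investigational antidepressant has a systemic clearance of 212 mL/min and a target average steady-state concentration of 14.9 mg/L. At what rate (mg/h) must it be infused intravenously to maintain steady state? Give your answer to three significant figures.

190 mg/h

CL = 212 mL/min × 60/1000 = 12.72 L/h
Infusion rate = CL · Css = 12.72 L/h × 14.9 mg/L = 189.5 mg/h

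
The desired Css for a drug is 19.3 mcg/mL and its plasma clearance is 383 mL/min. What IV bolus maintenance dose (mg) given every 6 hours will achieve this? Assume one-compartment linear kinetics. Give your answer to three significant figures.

Convert clearance: 383 mL/min × 60 min/h ÷ 1000 mL/L = 22.98 L/h
D = CL × Css × τ = 22.98 × 19.3 × 6 = 2661 mg

2660 mg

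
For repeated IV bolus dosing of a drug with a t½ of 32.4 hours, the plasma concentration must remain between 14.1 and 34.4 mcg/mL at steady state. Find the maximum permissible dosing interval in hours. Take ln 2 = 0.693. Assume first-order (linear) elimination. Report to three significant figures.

k = 0.693 / t½ = 0.693 / 32.4 = 0.02139 h⁻¹
Between IV bolus doses, concentration decays as C = C₀·e^(−kτ), so C_peak/C_trough = e^(kτ).
τ_max = ln(C_peak/C_trough) / k = ln(34.4/14.1) / 0.02139 = 0.8919 / 0.02139 = 41.70 h

41.7 h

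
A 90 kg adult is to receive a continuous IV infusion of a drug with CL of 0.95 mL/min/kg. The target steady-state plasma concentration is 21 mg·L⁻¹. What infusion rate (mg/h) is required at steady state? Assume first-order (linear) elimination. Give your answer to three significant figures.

108 mg/h

CL = 0.95 mL/min/kg × 90 kg = 85.50 mL/min = 85.50 × 60/1000 = 5.130 L/h
R₀ = 5.130 × 21 = 107.7 mg/h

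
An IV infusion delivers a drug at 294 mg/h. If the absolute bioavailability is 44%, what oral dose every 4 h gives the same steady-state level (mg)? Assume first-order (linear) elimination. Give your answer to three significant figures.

To maintain the same Css, the systemic dosing rate must be unchanged: F·D/τ = infusion rate.
D = rate × τ / F = 294 × 4 / 0.44 = 2673 mg

2670 mg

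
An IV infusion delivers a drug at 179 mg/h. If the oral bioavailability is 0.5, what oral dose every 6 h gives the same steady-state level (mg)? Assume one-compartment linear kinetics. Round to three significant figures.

To maintain the same Css, the systemic dosing rate must be unchanged: F·D/τ = infusion rate.
D = rate × τ / F = 179 × 6 / 0.5 = 2148 mg

2150 mg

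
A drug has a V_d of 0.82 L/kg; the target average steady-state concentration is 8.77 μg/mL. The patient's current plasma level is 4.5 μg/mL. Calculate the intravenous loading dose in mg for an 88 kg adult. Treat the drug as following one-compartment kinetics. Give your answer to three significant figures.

308 mg

Total Vd = 0.82 × 88 = 72.16 L
The loading dose fills Vd to the target concentration.
Concentration deficit ΔC = 8.77 − 4.5 = 4.270 mg/L
LD = Vd × ΔC = 72.16 × 4.270 = 308.1 mg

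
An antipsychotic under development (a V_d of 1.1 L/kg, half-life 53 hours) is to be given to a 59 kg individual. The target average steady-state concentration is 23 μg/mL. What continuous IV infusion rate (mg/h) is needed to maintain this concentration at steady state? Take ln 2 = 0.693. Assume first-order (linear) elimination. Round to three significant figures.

19.5 mg/h

Total Vd = 1.1 × 59 = 64.90 L
CL = 0.693 × Vd / t½ = 0.693 × 64.90 / 53 = 0.8486 L/h
Infusion rate = CL × Css = 0.8486 × 23 = 19.52 mg/h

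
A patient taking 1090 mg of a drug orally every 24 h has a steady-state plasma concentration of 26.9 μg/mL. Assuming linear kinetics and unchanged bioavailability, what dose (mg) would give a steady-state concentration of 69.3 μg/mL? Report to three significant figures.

With linear kinetics, Css is proportional to dose rate (D/τ) at fixed clearance.
D₂ = D₁ × (Css,target / Css,current) = 1090 × 69.3/26.9 = 2808 mg

2810 mg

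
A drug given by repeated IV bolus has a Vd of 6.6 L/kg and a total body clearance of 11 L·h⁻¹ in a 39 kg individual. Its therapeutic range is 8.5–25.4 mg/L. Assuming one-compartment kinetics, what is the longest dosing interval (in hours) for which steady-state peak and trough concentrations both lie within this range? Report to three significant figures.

25.6 h

Total Vd = 6.6 × 39 = 257.4 L
k = CL / Vd = 11.00 / 257.4 = 0.04274 h⁻¹
Between IV bolus doses, concentration decays as C = C₀·e^(−kτ), so C_peak/C_trough = e^(kτ).
τ_max = ln(C_peak/C_trough) / k = ln(25.4/8.5) / 0.04274 = 1.095 / 0.04274 = 25.62 h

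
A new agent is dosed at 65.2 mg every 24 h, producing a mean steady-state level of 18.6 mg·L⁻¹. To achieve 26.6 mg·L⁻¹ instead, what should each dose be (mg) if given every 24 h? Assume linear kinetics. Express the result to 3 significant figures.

For first-order elimination, Css ∝ F·D/(CL·τ); F and CL are unchanged, so Css ∝ D/τ.
D₂ = D₁ × (Css,target / Css,current) = 65.2 × 26.6/18.6 = 93.24 mg

93.2 mg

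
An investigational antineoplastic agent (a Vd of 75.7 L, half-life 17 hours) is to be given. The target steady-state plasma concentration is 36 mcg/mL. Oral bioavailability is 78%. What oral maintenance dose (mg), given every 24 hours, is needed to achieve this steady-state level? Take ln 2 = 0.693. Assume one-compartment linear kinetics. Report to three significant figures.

3420 mg

CL = ln 2 · Vd / t½ = 0.693 × 75.70 / 17 = 3.086 L/h
D = CL × Css × τ / F = 3.086 × 36 × 24 / 0.78 = 3418 mg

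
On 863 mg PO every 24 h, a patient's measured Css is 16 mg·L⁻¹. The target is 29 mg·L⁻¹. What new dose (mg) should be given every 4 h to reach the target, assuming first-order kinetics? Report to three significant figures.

261 mg

For first-order elimination, Css ∝ F·D/(CL·τ); F and CL are unchanged, so Css ∝ D/τ.
D₂ = D₁ × (Css,target / Css,current) × (τ₂/τ₁) = 863 × (29/16) × (4/24) = 260.7 mg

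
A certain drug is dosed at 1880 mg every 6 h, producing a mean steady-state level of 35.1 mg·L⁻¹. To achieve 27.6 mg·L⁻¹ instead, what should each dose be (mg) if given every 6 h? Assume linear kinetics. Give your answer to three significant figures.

With linear kinetics, Css is proportional to dose rate (D/τ) at fixed clearance.
D₂ = D₁ × (Css,target / Css,current) = 1880 × 27.6/35.1 = 1478 mg

1480 mg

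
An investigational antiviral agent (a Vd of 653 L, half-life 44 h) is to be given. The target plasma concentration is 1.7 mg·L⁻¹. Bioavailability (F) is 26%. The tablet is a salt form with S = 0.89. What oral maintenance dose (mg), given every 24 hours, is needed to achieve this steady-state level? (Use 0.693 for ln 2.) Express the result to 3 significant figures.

CL = 0.693 × Vd / t½ = 0.693 × 653.0 / 44 = 10.28 L/h
D = CL × Css × τ / F / S = 10.28 × 1.7 × 24 / 0.26 / 0.89 = 1813 mg

1810 mg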